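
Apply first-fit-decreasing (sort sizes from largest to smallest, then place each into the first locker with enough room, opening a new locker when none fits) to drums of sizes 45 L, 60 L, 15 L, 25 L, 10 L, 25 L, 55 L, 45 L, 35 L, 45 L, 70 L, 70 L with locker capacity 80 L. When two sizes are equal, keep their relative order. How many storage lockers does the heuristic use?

7

Sorted descending: 70, 70, 60, 55, 45, 45, 45, 35, 25, 25, 15, 10.
  70 → locker 1 (new)  [load 70/80]
  70 → locker 2 (new)  [load 70/80]
  60 → locker 3 (new)  [load 60/80]
  55 → locker 4 (new)  [load 55/80]
  45 → locker 5 (new)  [load 45/80]
  45 → locker 6 (new)  [load 45/80]
  45 → locker 7 (new)  [load 45/80]
  35 → locker 5  [load 80/80]
  25 → locker 4  [load 80/80]
  25 → locker 6  [load 70/80]
  15 → locker 3  [load 75/80]
  10 → locker 1  [load 80/80]
7 storage lockers opened.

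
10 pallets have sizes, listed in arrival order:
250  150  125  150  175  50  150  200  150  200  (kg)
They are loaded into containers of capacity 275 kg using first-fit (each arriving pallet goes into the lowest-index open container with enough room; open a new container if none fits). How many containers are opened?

  250 → container 1 (new)  [load 250/275]
  150 → container 2 (new)  [load 150/275]
  125 → container 2  [load 275/275]
  150 → container 3 (new)  [load 150/275]
  175 → container 4 (new)  [load 175/275]
  50 → container 3  [load 200/275]
  150 → container 5 (new)  [load 150/275]
  200 → container 6 (new)  [load 200/275]
  150 → container 7 (new)  [load 150/275]
  200 → container 8 (new)  [load 200/275]
8 containers opened.

8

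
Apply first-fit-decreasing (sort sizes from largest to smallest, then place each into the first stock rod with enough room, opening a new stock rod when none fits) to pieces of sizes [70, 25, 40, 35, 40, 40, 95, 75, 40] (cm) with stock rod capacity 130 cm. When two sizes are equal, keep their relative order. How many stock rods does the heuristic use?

Sorted descending: 95, 75, 70, 40, 40, 40, 40, 35, 25.
  95 → stock rod 1 (new)  [load 95/130]
  75 → stock rod 2 (new)  [load 75/130]
  70 → stock rod 3 (new)  [load 70/130]
  40 → stock rod 2  [load 115/130]
  40 → stock rod 3  [load 110/130]
  40 → stock rod 4 (new)  [load 40/130]
  40 → stock rod 4  [load 80/130]
  35 → stock rod 1  [load 130/130]
  25 → stock rod 4  [load 105/130]
4 stock rods opened.

4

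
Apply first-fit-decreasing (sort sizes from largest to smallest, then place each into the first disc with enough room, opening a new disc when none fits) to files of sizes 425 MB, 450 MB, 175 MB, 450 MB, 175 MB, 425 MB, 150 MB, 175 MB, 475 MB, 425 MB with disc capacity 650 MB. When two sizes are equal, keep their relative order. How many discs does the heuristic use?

6

Sorted descending: 475, 450, 450, 425, 425, 425, 175, 175, 175, 150.
  475 → disc 1 (new)  [load 475/650]
  450 → disc 2 (new)  [load 450/650]
  450 → disc 3 (new)  [load 450/650]
  425 → disc 4 (new)  [load 425/650]
  425 → disc 5 (new)  [load 425/650]
  425 → disc 6 (new)  [load 425/650]
  175 → disc 1  [load 650/650]
  175 → disc 2  [load 625/650]
  175 → disc 3  [load 625/650]
  150 → disc 4  [load 575/650]
6 discs opened.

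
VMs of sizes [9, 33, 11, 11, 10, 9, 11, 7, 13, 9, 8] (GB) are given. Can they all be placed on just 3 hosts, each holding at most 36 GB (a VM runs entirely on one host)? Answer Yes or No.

No

Total = 131 GB; ⌈131/36⌉ = 4.
At least 4 hosts are required, but only 3 are allowed.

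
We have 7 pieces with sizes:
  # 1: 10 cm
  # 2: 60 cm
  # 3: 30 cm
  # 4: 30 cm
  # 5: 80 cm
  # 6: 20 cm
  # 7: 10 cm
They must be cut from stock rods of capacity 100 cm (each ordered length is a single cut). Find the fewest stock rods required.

Total = 80 + 60 + 30 + 30 + 20 + 10 + 10 = 240 cm.
Lower bound: ⌈240/100⌉ = 3 stock rods.
A packing using 3 stock rods:
  stock rod 1: 80 + 20 = 100
  stock rod 2: 60 + 30 + 10 = 100
  stock rod 3: 30 + 10 = 40
This matches the lower bound, so 3 is optimal.

3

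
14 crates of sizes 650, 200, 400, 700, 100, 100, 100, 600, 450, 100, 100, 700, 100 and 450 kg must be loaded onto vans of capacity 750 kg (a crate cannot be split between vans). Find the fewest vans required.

7

Total = 700 + 700 + 650 + 600 + 450 + 450 + 400 + 200 + 100 + 100 + 100 + 100 + 100 + 100 = 4750 kg.
Lower bound: ⌈4750/750⌉ = 7 vans.
A packing using 7 vans:
  van 1: 700 = 700
  van 2: 700 = 700
  van 3: 650 + 100 = 750
  van 4: 600 + 100 = 700
  van 5: 450 + 200 + 100 = 750
  van 6: 450 + 100 + 100 + 100 = 750
  van 7: 400 = 400
This matches the lower bound, so 7 is optimal.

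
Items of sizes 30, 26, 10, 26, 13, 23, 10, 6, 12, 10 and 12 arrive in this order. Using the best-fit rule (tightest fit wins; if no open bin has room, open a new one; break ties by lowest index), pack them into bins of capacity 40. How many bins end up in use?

  30 → bin 1 (new)  [load 30/40]
  26 → bin 2 (new)  [load 26/40]
  10 → bin 1  [load 40/40]
  26 → bin 3 (new)  [load 26/40]
  13 → bin 2  [load 39/40]
  23 → bin 4 (new)  [load 23/40]
  10 → bin 3  [load 36/40]
  6 → bin 4  [load 29/40]
  12 → bin 5 (new)  [load 12/40]
  10 → bin 4  [load 39/40]
  12 → bin 5  [load 24/40]
5 bins opened.

5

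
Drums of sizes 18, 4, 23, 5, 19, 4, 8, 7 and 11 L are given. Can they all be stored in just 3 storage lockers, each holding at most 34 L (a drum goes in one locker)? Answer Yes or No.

Yes

A valid assignment using 3 storage lockers:
  locker 1: 23 + 11 = 34
  locker 2: 19 + 8 + 7 = 34
  locker 3: 18 + 5 + 4 + 4 = 31
Every load is within 34 L, so 3 storage lockers suffice.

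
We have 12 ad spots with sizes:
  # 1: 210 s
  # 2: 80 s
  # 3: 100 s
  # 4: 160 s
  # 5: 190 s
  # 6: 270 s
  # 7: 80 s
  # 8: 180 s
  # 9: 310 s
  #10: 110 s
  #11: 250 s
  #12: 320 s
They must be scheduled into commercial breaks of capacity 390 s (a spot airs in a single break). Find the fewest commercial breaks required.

Total = 320 + 310 + 270 + 250 + 210 + 190 + 180 + 160 + 110 + 100 + 80 + 80 = 2260 s.
Lower bound: ⌈2260/390⌉ = 6 commercial breaks.
A packing using 7 commercial breaks:
  break 1: 320 = 320
  break 2: 310 + 80 = 390
  break 3: 270 + 110 = 380
  break 4: 250 + 100 = 350
  break 5: 210 + 180 = 390
  break 6: 190 + 160 = 350
  break 7: 80 = 80
No arrangement into 6 commercial breaks stays within capacity, so 7 is optimal.

7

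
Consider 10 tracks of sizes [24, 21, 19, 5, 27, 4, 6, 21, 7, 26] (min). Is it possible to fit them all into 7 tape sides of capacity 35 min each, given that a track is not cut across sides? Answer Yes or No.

Yes

A valid assignment using 6 tape sides:
  side 1: 27 + 7 = 34
  side 2: 26 + 6 = 32
  side 3: 24 + 5 + 4 = 33
  side 4: 21 = 21
  side 5: 21 = 21
  side 6: 19 = 19
That uses only 6 ≤ 7, so 7 tape sides are enough.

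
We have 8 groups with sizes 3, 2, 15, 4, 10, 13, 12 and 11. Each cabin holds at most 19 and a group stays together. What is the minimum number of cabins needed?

Total = 15 + 13 + 12 + 11 + 10 + 4 + 3 + 2 = 70.
Lower bound: ⌈70/19⌉ = 4 cabins.
Also, 5 groups each exceed 19/2, and no two of those can share a cabin, so at least 5 cabins are needed.
A packing using 5 cabins:
  cabin 1: 15 + 4 = 19
  cabin 2: 13 + 3 + 2 = 18
  cabin 3: 12 = 12
  cabin 4: 11 = 11
  cabin 5: 10 = 10
This matches the lower bound, so 5 is optimal.

5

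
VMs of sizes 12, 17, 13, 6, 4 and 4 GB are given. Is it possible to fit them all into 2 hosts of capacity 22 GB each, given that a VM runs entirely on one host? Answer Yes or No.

No

Total = 56 GB; ⌈56/22⌉ = 3.
At least 3 hosts are required, but only 2 are allowed.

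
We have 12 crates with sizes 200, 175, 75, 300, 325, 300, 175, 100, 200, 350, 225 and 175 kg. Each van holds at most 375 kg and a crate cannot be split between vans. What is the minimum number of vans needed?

8

Total = 350 + 325 + 300 + 300 + 225 + 200 + 200 + 175 + 175 + 175 + 100 + 75 = 2600 kg.
Lower bound: ⌈2600/375⌉ = 7 vans.
A packing using 8 vans:
  van 1: 350 = 350
  van 2: 325 = 325
  van 3: 300 + 75 = 375
  van 4: 300 = 300
  van 5: 225 + 100 = 325
  van 6: 200 + 175 = 375
  van 7: 200 + 175 = 375
  van 8: 175 = 175
No arrangement into 7 vans stays within capacity, so 8 is optimal.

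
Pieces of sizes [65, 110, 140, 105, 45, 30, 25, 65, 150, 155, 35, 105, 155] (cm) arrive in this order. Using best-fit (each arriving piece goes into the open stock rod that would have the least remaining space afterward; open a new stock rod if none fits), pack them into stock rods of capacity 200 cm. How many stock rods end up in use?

  65 → stock rod 1 (new)  [load 65/200]
  110 → stock rod 1  [load 175/200]
  140 → stock rod 2 (new)  [load 140/200]
  105 → stock rod 3 (new)  [load 105/200]
  45 → stock rod 2  [load 185/200]
  30 → stock rod 3  [load 135/200]
  25 → stock rod 1  [load 200/200]
  65 → stock rod 3  [load 200/200]
  150 → stock rod 4 (new)  [load 150/200]
  155 → stock rod 5 (new)  [load 155/200]
  35 → stock rod 5  [load 190/200]
  105 → stock rod 6 (new)  [load 105/200]
  155 → stock rod 7 (new)  [load 155/200]
7 stock rods opened.

7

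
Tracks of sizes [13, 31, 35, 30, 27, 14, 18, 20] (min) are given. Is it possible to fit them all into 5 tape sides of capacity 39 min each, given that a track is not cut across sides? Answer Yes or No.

Total = 188 min; ⌈188/39⌉ = 5.
The bound of 5 does not rule out 5, but exhaustive search shows no assignment into 5 tape sides of capacity 39 min exists — the minimum is 6.

No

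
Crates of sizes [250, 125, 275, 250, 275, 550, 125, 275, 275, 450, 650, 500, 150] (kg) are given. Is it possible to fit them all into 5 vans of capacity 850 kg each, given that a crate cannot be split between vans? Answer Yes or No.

Total = 4150 kg; ⌈4150/850⌉ = 5.
The bound of 5 does not rule out 5, but exhaustive search shows no assignment into 5 vans of capacity 850 kg exists — the minimum is 6.

No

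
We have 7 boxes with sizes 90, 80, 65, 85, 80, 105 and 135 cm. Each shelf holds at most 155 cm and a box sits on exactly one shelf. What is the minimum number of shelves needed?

6

Total = 135 + 105 + 90 + 85 + 80 + 80 + 65 = 640 cm.
Lower bound: ⌈640/155⌉ = 5 shelves.
Also, 6 boxes each exceed 155/2 cm, and no two of those can share a shelf, so at least 6 shelves are needed.
A packing using 6 shelves:
  shelf 1: 135 = 135
  shelf 2: 105 = 105
  shelf 3: 90 + 65 = 155
  shelf 4: 85 = 85
  shelf 5: 80 = 80
  shelf 6: 80 = 80
This matches the lower bound, so 6 is optimal.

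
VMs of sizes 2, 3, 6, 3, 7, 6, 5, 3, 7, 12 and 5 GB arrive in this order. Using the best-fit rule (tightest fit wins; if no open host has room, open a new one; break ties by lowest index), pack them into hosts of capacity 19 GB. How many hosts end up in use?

  2 → host 1 (new)  [load 2/19]
  3 → host 1  [load 5/19]
  6 → host 1  [load 11/19]
  3 → host 1  [load 14/19]
  7 → host 2 (new)  [load 7/19]
  6 → host 2  [load 13/19]
  5 → host 1  [load 19/19]
  3 → host 2  [load 16/19]
  7 → host 3 (new)  [load 7/19]
  12 → host 3  [load 19/19]
  5 → host 4 (new)  [load 5/19]
4 hosts opened.

4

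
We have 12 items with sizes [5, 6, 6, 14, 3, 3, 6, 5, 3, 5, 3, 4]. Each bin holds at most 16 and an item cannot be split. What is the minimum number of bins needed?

Total = 14 + 6 + 6 + 6 + 5 + 5 + 5 + 4 + 3 + 3 + 3 + 3 = 63.
Lower bound: ⌈63/16⌉ = 4 bins.
A packing using 5 bins:
  bin 1: 14 = 14
  bin 2: 6 + 6 + 4 = 16
  bin 3: 6 + 5 + 5 = 16
  bin 4: 5 + 3 + 3 + 3 = 14
  bin 5: 3 = 3
No arrangement into 4 bins stays within capacity, so 5 is optimal.

5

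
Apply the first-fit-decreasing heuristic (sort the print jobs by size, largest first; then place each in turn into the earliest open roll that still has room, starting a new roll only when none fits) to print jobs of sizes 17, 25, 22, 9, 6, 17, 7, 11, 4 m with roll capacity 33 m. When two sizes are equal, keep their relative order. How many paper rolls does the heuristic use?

Sorted descending: 25, 22, 17, 17, 11, 9, 7, 6, 4.
  25 → roll 1 (new)  [load 25/33]
  22 → roll 2 (new)  [load 22/33]
  17 → roll 3 (new)  [load 17/33]
  17 → roll 4 (new)  [load 17/33]
  11 → roll 2  [load 33/33]
  9 → roll 3  [load 26/33]
  7 → roll 1  [load 32/33]
  6 → roll 3  [load 32/33]
  4 → roll 4  [load 21/33]
4 paper rolls opened.

4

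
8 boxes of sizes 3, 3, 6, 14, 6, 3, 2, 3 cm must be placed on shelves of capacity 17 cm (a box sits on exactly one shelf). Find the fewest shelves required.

Total = 14 + 6 + 6 + 3 + 3 + 3 + 3 + 2 = 40 cm.
Lower bound: ⌈40/17⌉ = 3 shelves.
A packing using 3 shelves:
  shelf 1: 14 + 3 = 17
  shelf 2: 6 + 6 + 3 + 2 = 17
  shelf 3: 3 + 3 = 6
This matches the lower bound, so 3 is optimal.

3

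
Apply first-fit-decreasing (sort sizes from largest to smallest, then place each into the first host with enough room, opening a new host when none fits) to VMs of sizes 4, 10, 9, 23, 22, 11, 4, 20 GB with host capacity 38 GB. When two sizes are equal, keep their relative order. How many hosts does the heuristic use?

3

Sorted descending: 23, 22, 20, 11, 10, 9, 4, 4.
  23 → host 1 (new)  [load 23/38]
  22 → host 2 (new)  [load 22/38]
  20 → host 3 (new)  [load 20/38]
  11 → host 1  [load 34/38]
  10 → host 2  [load 32/38]
  9 → host 3  [load 29/38]
  4 → host 1  [load 38/38]
  4 → host 2  [load 36/38]
3 hosts opened.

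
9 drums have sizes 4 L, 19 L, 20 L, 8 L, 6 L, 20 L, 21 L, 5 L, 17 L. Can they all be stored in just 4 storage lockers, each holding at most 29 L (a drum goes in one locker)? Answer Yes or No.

No

Total = 120 L; ⌈120/29⌉ = 5.
At least 5 storage lockers are required, but only 4 are allowed.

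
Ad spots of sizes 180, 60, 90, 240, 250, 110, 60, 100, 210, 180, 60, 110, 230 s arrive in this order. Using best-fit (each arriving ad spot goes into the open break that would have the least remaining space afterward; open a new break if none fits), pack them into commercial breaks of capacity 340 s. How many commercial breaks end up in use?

6

  180 → break 1 (new)  [load 180/340]
  60 → break 1  [load 240/340]
  90 → break 1  [load 330/340]
  240 → break 2 (new)  [load 240/340]
  250 → break 3 (new)  [load 250/340]
  110 → break 4 (new)  [load 110/340]
  60 → break 3  [load 310/340]
  100 → break 2  [load 340/340]
  210 → break 4  [load 320/340]
  180 → break 5 (new)  [load 180/340]
  60 → break 5  [load 240/340]
  110 → break 6 (new)  [load 110/340]
  230 → break 6  [load 340/340]
6 commercial breaks opened.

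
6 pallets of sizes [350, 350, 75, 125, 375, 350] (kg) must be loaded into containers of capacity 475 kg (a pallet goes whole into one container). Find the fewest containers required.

4

Total = 375 + 350 + 350 + 350 + 125 + 75 = 1625 kg.
Lower bound: ⌈1625/475⌉ = 4 containers.
A packing using 4 containers:
  container 1: 375 + 75 = 450
  container 2: 350 + 125 = 475
  container 3: 350 = 350
  container 4: 350 = 350
This matches the lower bound, so 4 is optimal.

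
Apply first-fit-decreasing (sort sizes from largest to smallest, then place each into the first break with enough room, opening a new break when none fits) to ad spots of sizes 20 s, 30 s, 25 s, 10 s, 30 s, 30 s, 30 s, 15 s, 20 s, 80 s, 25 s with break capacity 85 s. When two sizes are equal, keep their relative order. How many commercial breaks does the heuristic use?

4

Sorted descending: 80, 30, 30, 30, 30, 25, 25, 20, 20, 15, 10.
  80 → break 1 (new)  [load 80/85]
  30 → break 2 (new)  [load 30/85]
  30 → break 2  [load 60/85]
  30 → break 3 (new)  [load 30/85]
  30 → break 3  [load 60/85]
  25 → break 2  [load 85/85]
  25 → break 3  [load 85/85]
  20 → break 4 (new)  [load 20/85]
  20 → break 4  [load 40/85]
  15 → break 4  [load 55/85]
  10 → break 4  [load 65/85]
4 commercial breaks opened.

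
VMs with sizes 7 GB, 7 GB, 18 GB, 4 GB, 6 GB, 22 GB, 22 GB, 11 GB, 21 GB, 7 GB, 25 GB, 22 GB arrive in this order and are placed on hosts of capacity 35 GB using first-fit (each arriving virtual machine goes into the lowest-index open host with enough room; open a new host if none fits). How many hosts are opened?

  7 → host 1 (new)  [load 7/35]
  7 → host 1  [load 14/35]
  18 → host 1  [load 32/35]
  4 → host 2 (new)  [load 4/35]
  6 → host 2  [load 10/35]
  22 → host 2  [load 32/35]
  22 → host 3 (new)  [load 22/35]
  11 → host 3  [load 33/35]
  21 → host 4 (new)  [load 21/35]
  7 → host 4  [load 28/35]
  25 → host 5 (new)  [load 25/35]
  22 → host 6 (new)  [load 22/35]
6 hosts opened.

6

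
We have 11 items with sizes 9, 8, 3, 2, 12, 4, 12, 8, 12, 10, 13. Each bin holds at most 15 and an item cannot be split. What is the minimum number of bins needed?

Total = 13 + 12 + 12 + 12 + 10 + 9 + 8 + 8 + 4 + 3 + 2 = 93.
Lower bound: ⌈93/15⌉ = 7 bins.
Also, 8 items each exceed 15/2, and no two of those can share a bin, so at least 8 bins are needed.
A packing using 8 bins:
  bin 1: 13 + 2 = 15
  bin 2: 12 + 3 = 15
  bin 3: 12 = 12
  bin 4: 12 = 12
  bin 5: 10 + 4 = 14
  bin 6: 9 = 9
  bin 7: 8 = 8
  bin 8: 8 = 8
This matches the lower bound, so 8 is optimal.

8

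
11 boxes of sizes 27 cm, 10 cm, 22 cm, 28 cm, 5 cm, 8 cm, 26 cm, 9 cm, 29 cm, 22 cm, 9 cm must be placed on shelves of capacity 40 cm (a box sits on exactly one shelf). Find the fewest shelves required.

Total = 29 + 28 + 27 + 26 + 22 + 22 + 10 + 9 + 9 + 8 + 5 = 195 cm.
Lower bound: ⌈195/40⌉ = 5 shelves.
Also, 6 boxes each exceed 20 cm, and no two of those can share a shelf, so at least 6 shelves are needed.
A packing using 6 shelves:
  shelf 1: 29 + 10 = 39
  shelf 2: 28 + 9 = 37
  shelf 3: 27 + 9 = 36
  shelf 4: 26 + 8 + 5 = 39
  shelf 5: 22 = 22
  shelf 6: 22 = 22
This matches the lower bound, so 6 is optimal.

6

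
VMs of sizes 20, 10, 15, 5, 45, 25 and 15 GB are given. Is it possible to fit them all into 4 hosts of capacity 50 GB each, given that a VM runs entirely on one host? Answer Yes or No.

Yes

A valid assignment using 3 hosts:
  host 1: 45 + 5 = 50
  host 2: 25 + 20 = 45
  host 3: 15 + 15 + 10 = 40
That uses only 3 ≤ 4, so 4 hosts are enough.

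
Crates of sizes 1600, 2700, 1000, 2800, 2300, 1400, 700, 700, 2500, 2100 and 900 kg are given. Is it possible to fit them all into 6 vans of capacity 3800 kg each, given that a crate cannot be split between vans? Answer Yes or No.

A valid assignment using 6 vans:
  van 1: 2800 + 1000 = 3800
  van 2: 2700 + 900 = 3600
  van 3: 2500 + 700 = 3200
  van 4: 2300 + 1400 = 3700
  van 5: 2100 + 1600 = 3700
  van 6: 700 = 700
Every load is within 3800 kg, so 6 vans suffice.

Yes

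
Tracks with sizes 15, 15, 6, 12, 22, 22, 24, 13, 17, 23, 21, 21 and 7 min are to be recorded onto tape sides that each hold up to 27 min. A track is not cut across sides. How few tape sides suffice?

10

Total = 24 + 23 + 22 + 22 + 21 + 21 + 17 + 15 + 15 + 13 + 12 + 7 + 6 = 218 min.
Lower bound: ⌈218/27⌉ = 9 tape sides.
A packing using 10 tape sides:
  side 1: 24 = 24
  side 2: 23 = 23
  side 3: 22 = 22
  side 4: 22 = 22
  side 5: 21 + 6 = 27
  side 6: 21 = 21
  side 7: 17 + 7 = 24
  side 8: 15 + 12 = 27
  side 9: 15 = 15
  side 10: 13 = 13
No arrangement into 9 tape sides stays within capacity, so 10 is optimal.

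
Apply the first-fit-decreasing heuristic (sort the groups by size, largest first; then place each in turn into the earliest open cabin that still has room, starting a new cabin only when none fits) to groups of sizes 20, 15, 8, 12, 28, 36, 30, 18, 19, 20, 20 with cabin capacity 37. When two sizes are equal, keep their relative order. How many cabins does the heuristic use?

Sorted descending: 36, 30, 28, 20, 20, 20, 19, 18, 15, 12, 8.
  36 → cabin 1 (new)  [load 36/37]
  30 → cabin 2 (new)  [load 30/37]
  28 → cabin 3 (new)  [load 28/37]
  20 → cabin 4 (new)  [load 20/37]
  20 → cabin 5 (new)  [load 20/37]
  20 → cabin 6 (new)  [load 20/37]
  19 → cabin 7 (new)  [load 19/37]
  18 → cabin 7  [load 37/37]
  15 → cabin 4  [load 35/37]
  12 → cabin 5  [load 32/37]
  8 → cabin 3  [load 36/37]
7 cabins opened.

7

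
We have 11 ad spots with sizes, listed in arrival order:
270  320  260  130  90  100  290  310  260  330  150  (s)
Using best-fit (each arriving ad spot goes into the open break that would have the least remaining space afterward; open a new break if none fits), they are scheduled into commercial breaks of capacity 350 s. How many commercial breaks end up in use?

  270 → break 1 (new)  [load 270/350]
  320 → break 2 (new)  [load 320/350]
  260 → break 3 (new)  [load 260/350]
  130 → break 4 (new)  [load 130/350]
  90 → break 3  [load 350/350]
  100 → break 4  [load 230/350]
  290 → break 5 (new)  [load 290/350]
  310 → break 6 (new)  [load 310/350]
  260 → break 7 (new)  [load 260/350]
  330 → break 8 (new)  [load 330/350]
  150 → break 9 (new)  [load 150/350]
9 commercial breaks opened.

9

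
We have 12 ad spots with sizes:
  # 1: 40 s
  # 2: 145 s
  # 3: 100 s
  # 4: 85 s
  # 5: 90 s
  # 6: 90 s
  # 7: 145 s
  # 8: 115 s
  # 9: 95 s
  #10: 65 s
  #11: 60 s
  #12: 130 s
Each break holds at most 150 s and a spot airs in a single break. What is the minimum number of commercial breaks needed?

Total = 145 + 145 + 130 + 115 + 100 + 95 + 90 + 90 + 85 + 65 + 60 + 40 = 1160 s.
Lower bound: ⌈1160/150⌉ = 8 commercial breaks.
Also, 9 ad spots each exceed 75 s, and no two of those can share a break, so at least 9 commercial breaks are needed.
A packing using 9 commercial breaks:
  break 1: 145 = 145
  break 2: 145 = 145
  break 3: 130 = 130
  break 4: 115 = 115
  break 5: 100 + 40 = 140
  break 6: 95 = 95
  break 7: 90 + 60 = 150
  break 8: 90 = 90
  break 9: 85 + 65 = 150
This matches the lower bound, so 9 is optimal.

9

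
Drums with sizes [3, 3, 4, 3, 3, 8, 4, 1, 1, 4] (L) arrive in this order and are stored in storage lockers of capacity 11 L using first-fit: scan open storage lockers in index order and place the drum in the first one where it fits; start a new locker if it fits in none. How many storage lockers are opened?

4

  3 → locker 1 (new)  [load 3/11]
  3 → locker 1  [load 6/11]
  4 → locker 1  [load 10/11]
  3 → locker 2 (new)  [load 3/11]
  3 → locker 2  [load 6/11]
  8 → locker 3 (new)  [load 8/11]
  4 → locker 2  [load 10/11]
  1 → locker 1  [load 11/11]
  1 → locker 2  [load 11/11]
  4 → locker 4 (new)  [load 4/11]
4 storage lockers opened.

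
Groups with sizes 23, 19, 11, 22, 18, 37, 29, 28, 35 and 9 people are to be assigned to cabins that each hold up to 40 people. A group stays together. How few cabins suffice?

7

Total = 37 + 35 + 29 + 28 + 23 + 22 + 19 + 18 + 11 + 9 = 231 people.
Lower bound: ⌈231/40⌉ = 6 cabins.
A packing using 7 cabins:
  cabin 1: 37 = 37
  cabin 2: 35 = 35
  cabin 3: 29 + 11 = 40
  cabin 4: 28 + 9 = 37
  cabin 5: 23 = 23
  cabin 6: 22 + 18 = 40
  cabin 7: 19 = 19
No arrangement into 6 cabins stays within capacity, so 7 is optimal.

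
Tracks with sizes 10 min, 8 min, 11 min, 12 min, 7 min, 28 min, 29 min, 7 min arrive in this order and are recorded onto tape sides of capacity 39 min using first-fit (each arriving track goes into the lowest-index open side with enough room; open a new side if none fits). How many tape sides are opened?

4

  10 → side 1 (new)  [load 10/39]
  8 → side 1  [load 18/39]
  11 → side 1  [load 29/39]
  12 → side 2 (new)  [load 12/39]
  7 → side 1  [load 36/39]
  28 → side 3 (new)  [load 28/39]
  29 → side 4 (new)  [load 29/39]
  7 → side 2  [load 19/39]
4 tape sides opened.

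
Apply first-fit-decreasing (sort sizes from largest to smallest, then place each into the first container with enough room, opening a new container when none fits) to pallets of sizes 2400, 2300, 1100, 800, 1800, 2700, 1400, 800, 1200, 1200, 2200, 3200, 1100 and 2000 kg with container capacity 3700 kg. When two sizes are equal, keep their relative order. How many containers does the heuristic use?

Sorted descending: 3200, 2700, 2400, 2300, 2200, 2000, 1800, 1400, 1200, 1200, 1100, 1100, 800, 800.
  3200 → container 1 (new)  [load 3200/3700]
  2700 → container 2 (new)  [load 2700/3700]
  2400 → container 3 (new)  [load 2400/3700]
  2300 → container 4 (new)  [load 2300/3700]
  2200 → container 5 (new)  [load 2200/3700]
  2000 → container 6 (new)  [load 2000/3700]
  1800 → container 7 (new)  [load 1800/3700]
  1400 → container 4  [load 3700/3700]
  1200 → container 3  [load 3600/3700]
  1200 → container 5  [load 3400/3700]
  1100 → container 6  [load 3100/3700]
  1100 → container 7  [load 2900/3700]
  800 → container 2  [load 3500/3700]
  800 → container 7  [load 3700/3700]
7 containers opened.

7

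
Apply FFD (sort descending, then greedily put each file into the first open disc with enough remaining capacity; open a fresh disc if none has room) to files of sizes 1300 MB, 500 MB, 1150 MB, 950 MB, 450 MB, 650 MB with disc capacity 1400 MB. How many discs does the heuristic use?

4

Sorted descending: 1300, 1150, 950, 650, 500, 450.
  1300 → disc 1 (new)  [load 1300/1400]
  1150 → disc 2 (new)  [load 1150/1400]
  950 → disc 3 (new)  [load 950/1400]
  650 → disc 4 (new)  [load 650/1400]
  500 → disc 4  [load 1150/1400]
  450 → disc 3  [load 1400/1400]
4 discs opened.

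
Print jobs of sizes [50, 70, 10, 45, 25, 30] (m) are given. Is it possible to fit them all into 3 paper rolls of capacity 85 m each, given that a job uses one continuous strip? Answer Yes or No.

Yes

A valid assignment using 3 paper rolls:
  roll 1: 70 + 10 = 80
  roll 2: 50 + 30 = 80
  roll 3: 45 + 25 = 70
Every load is within 85 m, so 3 paper rolls suffice.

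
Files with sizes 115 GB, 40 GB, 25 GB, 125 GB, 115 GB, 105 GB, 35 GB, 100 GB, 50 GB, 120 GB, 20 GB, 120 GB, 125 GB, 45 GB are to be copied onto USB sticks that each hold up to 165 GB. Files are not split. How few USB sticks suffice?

Total = 125 + 125 + 120 + 120 + 115 + 115 + 105 + 100 + 50 + 45 + 40 + 35 + 25 + 20 = 1140 GB.
Lower bound: ⌈1140/165⌉ = 7 USB sticks.
Also, 8 files each exceed 165/2 GB, and no two of those can share a USB stick, so at least 8 USB sticks are needed.
A packing using 8 USB sticks:
  USB stick 1: 125 + 40 = 165
  USB stick 2: 125 + 35 = 160
  USB stick 3: 120 + 45 = 165
  USB stick 4: 120 + 25 + 20 = 165
  USB stick 5: 115 + 50 = 165
  USB stick 6: 115 = 115
  USB stick 7: 105 = 105
  USB stick 8: 100 = 100
This matches the lower bound, so 8 is optimal.

8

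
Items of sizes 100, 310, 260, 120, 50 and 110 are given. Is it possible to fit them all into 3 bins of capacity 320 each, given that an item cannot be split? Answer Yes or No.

No

Total = 950; ⌈950/320⌉ = 3.
The bound of 3 does not rule out 3, but exhaustive search shows no assignment into 3 bins of capacity 320 exists — the minimum is 4.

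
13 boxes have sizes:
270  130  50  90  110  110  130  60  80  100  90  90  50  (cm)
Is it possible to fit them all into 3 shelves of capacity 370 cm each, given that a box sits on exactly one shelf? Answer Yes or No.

Total = 1360 cm; ⌈1360/370⌉ = 4.
At least 4 shelves are required, but only 3 are allowed.

No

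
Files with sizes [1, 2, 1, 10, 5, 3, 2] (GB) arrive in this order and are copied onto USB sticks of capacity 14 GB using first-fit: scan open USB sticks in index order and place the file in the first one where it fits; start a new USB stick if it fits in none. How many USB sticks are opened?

2

  1 → USB stick 1 (new)  [load 1/14]
  2 → USB stick 1  [load 3/14]
  1 → USB stick 1  [load 4/14]
  10 → USB stick 1  [load 14/14]
  5 → USB stick 2 (new)  [load 5/14]
  3 → USB stick 2  [load 8/14]
  2 → USB stick 2  [load 10/14]
2 USB sticks opened.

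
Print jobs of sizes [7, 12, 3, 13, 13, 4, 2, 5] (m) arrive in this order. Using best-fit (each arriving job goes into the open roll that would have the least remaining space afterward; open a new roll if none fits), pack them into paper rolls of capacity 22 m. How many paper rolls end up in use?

3

  7 → roll 1 (new)  [load 7/22]
  12 → roll 1  [load 19/22]
  3 → roll 1  [load 22/22]
  13 → roll 2 (new)  [load 13/22]
  13 → roll 3 (new)  [load 13/22]
  4 → roll 2  [load 17/22]
  2 → roll 2  [load 19/22]
  5 → roll 3  [load 18/22]
3 paper rolls opened.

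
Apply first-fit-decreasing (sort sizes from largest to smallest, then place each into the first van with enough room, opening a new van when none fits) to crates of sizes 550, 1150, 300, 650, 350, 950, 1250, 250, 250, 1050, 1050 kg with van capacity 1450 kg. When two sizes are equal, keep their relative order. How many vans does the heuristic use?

Sorted descending: 1250, 1150, 1050, 1050, 950, 650, 550, 350, 300, 250, 250.
  1250 → van 1 (new)  [load 1250/1450]
  1150 → van 2 (new)  [load 1150/1450]
  1050 → van 3 (new)  [load 1050/1450]
  1050 → van 4 (new)  [load 1050/1450]
  950 → van 5 (new)  [load 950/1450]
  650 → van 6 (new)  [load 650/1450]
  550 → van 6  [load 1200/1450]
  350 → van 3  [load 1400/1450]
  300 → van 2  [load 1450/1450]
  250 → van 4  [load 1300/1450]
  250 → van 5  [load 1200/1450]
6 vans opened.

6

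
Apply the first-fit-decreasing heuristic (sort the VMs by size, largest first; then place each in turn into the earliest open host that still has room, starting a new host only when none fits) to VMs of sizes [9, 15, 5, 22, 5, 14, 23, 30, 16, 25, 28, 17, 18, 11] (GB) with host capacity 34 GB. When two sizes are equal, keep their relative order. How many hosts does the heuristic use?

Sorted descending: 30, 28, 25, 23, 22, 18, 17, 16, 15, 14, 11, 9, 5, 5.
  30 → host 1 (new)  [load 30/34]
  28 → host 2 (new)  [load 28/34]
  25 → host 3 (new)  [load 25/34]
  23 → host 4 (new)  [load 23/34]
  22 → host 5 (new)  [load 22/34]
  18 → host 6 (new)  [load 18/34]
  17 → host 7 (new)  [load 17/34]
  16 → host 6  [load 34/34]
  15 → host 7  [load 32/34]
  14 → host 8 (new)  [load 14/34]
  11 → host 4  [load 34/34]
  9 → host 3  [load 34/34]
  5 → host 2  [load 33/34]
  5 → host 5  [load 27/34]
8 hosts opened.

8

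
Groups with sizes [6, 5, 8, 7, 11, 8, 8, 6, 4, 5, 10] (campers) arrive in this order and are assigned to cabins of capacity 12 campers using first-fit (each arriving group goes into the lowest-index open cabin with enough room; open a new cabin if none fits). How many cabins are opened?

8

  6 → cabin 1 (new)  [load 6/12]
  5 → cabin 1  [load 11/12]
  8 → cabin 2 (new)  [load 8/12]
  7 → cabin 3 (new)  [load 7/12]
  11 → cabin 4 (new)  [load 11/12]
  8 → cabin 5 (new)  [load 8/12]
  8 → cabin 6 (new)  [load 8/12]
  6 → cabin 7 (new)  [load 6/12]
  4 → cabin 2  [load 12/12]
  5 → cabin 3  [load 12/12]
  10 → cabin 8 (new)  [load 10/12]
8 cabins opened.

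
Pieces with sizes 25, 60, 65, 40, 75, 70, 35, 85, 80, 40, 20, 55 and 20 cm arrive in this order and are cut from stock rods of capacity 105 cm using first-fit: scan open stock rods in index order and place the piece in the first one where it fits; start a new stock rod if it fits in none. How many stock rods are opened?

7

  25 → stock rod 1 (new)  [load 25/105]
  60 → stock rod 1  [load 85/105]
  65 → stock rod 2 (new)  [load 65/105]
  40 → stock rod 2  [load 105/105]
  75 → stock rod 3 (new)  [load 75/105]
  70 → stock rod 4 (new)  [load 70/105]
  35 → stock rod 4  [load 105/105]
  85 → stock rod 5 (new)  [load 85/105]
  80 → stock rod 6 (new)  [load 80/105]
  40 → stock rod 7 (new)  [load 40/105]
  20 → stock rod 1  [load 105/105]
  55 → stock rod 7  [load 95/105]
  20 → stock rod 3  [load 95/105]
7 stock rods opened.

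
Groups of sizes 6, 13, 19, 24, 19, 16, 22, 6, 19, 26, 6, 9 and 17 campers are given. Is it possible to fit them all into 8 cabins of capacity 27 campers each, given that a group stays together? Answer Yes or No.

No

Total = 202 campers; ⌈202/27⌉ = 8.
The bound of 8 does not rule out 8, but exhaustive search shows no assignment into 8 cabins of capacity 27 campers exists — the minimum is 9.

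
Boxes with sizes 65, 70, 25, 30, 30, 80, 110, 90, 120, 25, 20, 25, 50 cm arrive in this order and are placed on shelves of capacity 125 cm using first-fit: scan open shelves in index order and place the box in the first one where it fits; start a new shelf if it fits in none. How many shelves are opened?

7

  65 → shelf 1 (new)  [load 65/125]
  70 → shelf 2 (new)  [load 70/125]
  25 → shelf 1  [load 90/125]
  30 → shelf 1  [load 120/125]
  30 → shelf 2  [load 100/125]
  80 → shelf 3 (new)  [load 80/125]
  110 → shelf 4 (new)  [load 110/125]
  90 → shelf 5 (new)  [load 90/125]
  120 → shelf 6 (new)  [load 120/125]
  25 → shelf 2  [load 125/125]
  20 → shelf 3  [load 100/125]
  25 → shelf 3  [load 125/125]
  50 → shelf 7 (new)  [load 50/125]
7 shelves opened.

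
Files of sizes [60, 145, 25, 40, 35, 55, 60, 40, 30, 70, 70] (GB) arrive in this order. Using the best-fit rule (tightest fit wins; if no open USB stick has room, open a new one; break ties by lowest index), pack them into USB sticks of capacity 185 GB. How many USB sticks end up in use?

4

  60 → USB stick 1 (new)  [load 60/185]
  145 → USB stick 2 (new)  [load 145/185]
  25 → USB stick 2  [load 170/185]
  40 → USB stick 1  [load 100/185]
  35 → USB stick 1  [load 135/185]
  55 → USB stick 3 (new)  [load 55/185]
  60 → USB stick 3  [load 115/185]
  40 → USB stick 1  [load 175/185]
  30 → USB stick 3  [load 145/185]
  70 → USB stick 4 (new)  [load 70/185]
  70 → USB stick 4  [load 140/185]
4 USB sticks opened.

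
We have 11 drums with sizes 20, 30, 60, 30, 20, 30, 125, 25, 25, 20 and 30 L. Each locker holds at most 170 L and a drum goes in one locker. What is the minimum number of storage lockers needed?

3

Total = 125 + 60 + 30 + 30 + 30 + 30 + 25 + 25 + 20 + 20 + 20 = 415 L.
Lower bound: ⌈415/170⌉ = 3 storage lockers.
A packing using 3 storage lockers:
  locker 1: 125 + 30 = 155
  locker 2: 60 + 30 + 30 + 30 + 20 = 170
  locker 3: 25 + 25 + 20 + 20 = 90
This matches the lower bound, so 3 is optimal.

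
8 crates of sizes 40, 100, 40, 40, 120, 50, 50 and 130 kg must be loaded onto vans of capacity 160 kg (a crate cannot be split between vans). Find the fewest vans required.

4

Total = 130 + 120 + 100 + 50 + 50 + 40 + 40 + 40 = 570 kg.
Lower bound: ⌈570/160⌉ = 4 vans.
A packing using 4 vans:
  van 1: 130 = 130
  van 2: 120 + 40 = 160
  van 3: 100 + 50 = 150
  van 4: 50 + 40 + 40 = 130
This matches the lower bound, so 4 is optimal.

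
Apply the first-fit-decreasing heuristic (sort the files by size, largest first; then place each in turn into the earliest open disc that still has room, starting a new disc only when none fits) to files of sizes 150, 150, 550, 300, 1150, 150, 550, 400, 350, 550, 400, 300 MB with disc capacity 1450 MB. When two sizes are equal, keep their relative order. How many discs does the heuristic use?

Sorted descending: 1150, 550, 550, 550, 400, 400, 350, 300, 300, 150, 150, 150.
  1150 → disc 1 (new)  [load 1150/1450]
  550 → disc 2 (new)  [load 550/1450]
  550 → disc 2  [load 1100/1450]
  550 → disc 3 (new)  [load 550/1450]
  400 → disc 3  [load 950/1450]
  400 → disc 3  [load 1350/1450]
  350 → disc 2  [load 1450/1450]
  300 → disc 1  [load 1450/1450]
  300 → disc 4 (new)  [load 300/1450]
  150 → disc 4  [load 450/1450]
  150 → disc 4  [load 600/1450]
  150 → disc 4  [load 750/1450]
4 discs opened.

4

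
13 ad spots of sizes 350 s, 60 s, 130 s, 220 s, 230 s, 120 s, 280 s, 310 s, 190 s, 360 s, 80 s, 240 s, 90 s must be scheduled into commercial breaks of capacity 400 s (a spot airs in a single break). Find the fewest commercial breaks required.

Total = 360 + 350 + 310 + 280 + 240 + 230 + 220 + 190 + 130 + 120 + 90 + 80 + 60 = 2660 s.
Lower bound: ⌈2660/400⌉ = 7 commercial breaks.
A packing using 8 commercial breaks:
  break 1: 360 = 360
  break 2: 350 = 350
  break 3: 310 + 90 = 400
  break 4: 280 + 120 = 400
  break 5: 240 + 130 = 370
  break 6: 230 + 80 + 60 = 370
  break 7: 220 = 220
  break 8: 190 = 190
No arrangement into 7 commercial breaks stays within capacity, so 8 is optimal.

8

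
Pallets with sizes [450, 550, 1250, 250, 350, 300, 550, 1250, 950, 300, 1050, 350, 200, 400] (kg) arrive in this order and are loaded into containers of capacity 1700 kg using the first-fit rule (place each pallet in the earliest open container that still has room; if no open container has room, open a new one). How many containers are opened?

6

  450 → container 1 (new)  [load 450/1700]
  550 → container 1  [load 1000/1700]
  1250 → container 2 (new)  [load 1250/1700]
  250 → container 1  [load 1250/1700]
  350 → container 1  [load 1600/1700]
  300 → container 2  [load 1550/1700]
  550 → container 3 (new)  [load 550/1700]
  1250 → container 4 (new)  [load 1250/1700]
  950 → container 3  [load 1500/1700]
  300 → container 4  [load 1550/1700]
  1050 → container 5 (new)  [load 1050/1700]
  350 → container 5  [load 1400/1700]
  200 → container 3  [load 1700/1700]
  400 → container 6 (new)  [load 400/1700]
6 containers opened.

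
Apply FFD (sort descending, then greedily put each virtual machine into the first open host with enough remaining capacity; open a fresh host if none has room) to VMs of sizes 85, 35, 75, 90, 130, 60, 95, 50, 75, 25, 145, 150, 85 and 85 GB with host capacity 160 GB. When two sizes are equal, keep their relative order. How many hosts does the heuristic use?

Sorted descending: 150, 145, 130, 95, 90, 85, 85, 85, 75, 75, 60, 50, 35, 25.
  150 → host 1 (new)  [load 150/160]
  145 → host 2 (new)  [load 145/160]
  130 → host 3 (new)  [load 130/160]
  95 → host 4 (new)  [load 95/160]
  90 → host 5 (new)  [load 90/160]
  85 → host 6 (new)  [load 85/160]
  85 → host 7 (new)  [load 85/160]
  85 → host 8 (new)  [load 85/160]
  75 → host 6  [load 160/160]
  75 → host 7  [load 160/160]
  60 → host 4  [load 155/160]
  50 → host 5  [load 140/160]
  35 → host 8  [load 120/160]
  25 → host 3  [load 155/160]
8 hosts opened.

8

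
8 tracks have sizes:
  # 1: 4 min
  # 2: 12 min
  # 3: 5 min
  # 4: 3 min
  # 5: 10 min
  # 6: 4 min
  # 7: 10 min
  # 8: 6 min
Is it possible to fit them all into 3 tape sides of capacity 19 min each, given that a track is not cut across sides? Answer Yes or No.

A valid assignment using 3 tape sides:
  side 1: 12 + 6 = 18
  side 2: 10 + 5 + 4 = 19
  side 3: 10 + 4 + 3 = 17
Every load is within 19 min, so 3 tape sides suffice.

Yes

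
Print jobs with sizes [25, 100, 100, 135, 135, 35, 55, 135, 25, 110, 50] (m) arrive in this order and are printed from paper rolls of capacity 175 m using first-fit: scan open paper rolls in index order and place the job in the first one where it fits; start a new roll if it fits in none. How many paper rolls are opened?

6

  25 → roll 1 (new)  [load 25/175]
  100 → roll 1  [load 125/175]
  100 → roll 2 (new)  [load 100/175]
  135 → roll 3 (new)  [load 135/175]
  135 → roll 4 (new)  [load 135/175]
  35 → roll 1  [load 160/175]
  55 → roll 2  [load 155/175]
  135 → roll 5 (new)  [load 135/175]
  25 → roll 3  [load 160/175]
  110 → roll 6 (new)  [load 110/175]
  50 → roll 6  [load 160/175]
6 paper rolls opened.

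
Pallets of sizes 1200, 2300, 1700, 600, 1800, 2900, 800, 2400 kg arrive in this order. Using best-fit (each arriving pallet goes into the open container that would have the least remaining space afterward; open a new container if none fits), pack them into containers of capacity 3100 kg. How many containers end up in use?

5

  1200 → container 1 (new)  [load 1200/3100]
  2300 → container 2 (new)  [load 2300/3100]
  1700 → container 1  [load 2900/3100]
  600 → container 2  [load 2900/3100]
  1800 → container 3 (new)  [load 1800/3100]
  2900 → container 4 (new)  [load 2900/3100]
  800 → container 3  [load 2600/3100]
  2400 → container 5 (new)  [load 2400/3100]
5 containers opened.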